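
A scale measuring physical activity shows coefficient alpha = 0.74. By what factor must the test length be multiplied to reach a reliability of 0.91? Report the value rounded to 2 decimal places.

Invert Spearman-Brown to solve for n:
n = r_target (1 − r_old) / [ r_old (1 − r_target) ]
n = 0.91 × (1 − 0.74) / [ 0.74 × (1 − 0.91) ]
n = 0.2366 / 0.0666 ≈ 3.5526

3.55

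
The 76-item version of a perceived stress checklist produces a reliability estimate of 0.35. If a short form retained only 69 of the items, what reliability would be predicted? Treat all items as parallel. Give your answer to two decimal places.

Length ratio n = 69/76 = 0.9079
By Spearman-Brown, r_new = n r / (1 + (n − 1) r).
r_new = (0.9079 × 0.35) / (1 + (0.9079 − 1) × 0.35)
r_new = 0.3178 / 0.9678 ≈ 0.3284

0.33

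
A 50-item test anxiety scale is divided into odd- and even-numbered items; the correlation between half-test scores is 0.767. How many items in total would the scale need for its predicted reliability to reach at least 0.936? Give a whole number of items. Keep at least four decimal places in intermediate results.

112

Corrected full-test reliability: r_full = 2 × 0.767 / (1 + 0.767) ≈ 0.8681
Solve Spearman-Brown for n: n = 0.936(1 − 0.8681) / [0.8681(1 − 0.936)] = 2.2221
Required items = 2.2221 × 50 = 111.11, so 112 items.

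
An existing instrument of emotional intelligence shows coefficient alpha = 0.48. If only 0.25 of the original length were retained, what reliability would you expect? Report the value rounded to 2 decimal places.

0.19

r_new = (0.25 × 0.48) / (1 + (0.25 − 1) × 0.48)
     = 0.1200 / 0.6400 = 0.1875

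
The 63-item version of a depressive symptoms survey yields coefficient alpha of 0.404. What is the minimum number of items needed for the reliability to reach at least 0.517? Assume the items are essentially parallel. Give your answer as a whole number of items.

100

Invert Spearman-Brown to solve for n:
n = r_target (1 − r_old) / [ r_old (1 − r_target) ]
n = [0.517 × 0.596] / [0.404 × 0.483]
  = 0.308132 / 0.195132 = 1.5791
So the test needs 1.5791 × 63 ≈ 99.48 items; rounding up, 100.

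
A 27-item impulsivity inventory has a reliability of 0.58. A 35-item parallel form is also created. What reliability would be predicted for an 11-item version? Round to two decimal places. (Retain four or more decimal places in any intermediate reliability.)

0.36

Only the ratio of lengths matters: n = 11/27 = 0.4074
r_{11} = n·r / (1 + (n − 1)·r) = 0.2363 / 0.6563 ≈ 0.3600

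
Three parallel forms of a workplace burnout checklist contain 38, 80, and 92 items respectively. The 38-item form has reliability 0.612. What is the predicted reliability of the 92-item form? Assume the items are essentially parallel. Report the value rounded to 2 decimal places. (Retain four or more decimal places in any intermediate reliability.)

0.79

Only the ratio of lengths matters: n = 92/38 = 2.4211
r_{92} = n·r / (1 + (n − 1)·r) = 1.4817 / 1.8697 ≈ 0.7925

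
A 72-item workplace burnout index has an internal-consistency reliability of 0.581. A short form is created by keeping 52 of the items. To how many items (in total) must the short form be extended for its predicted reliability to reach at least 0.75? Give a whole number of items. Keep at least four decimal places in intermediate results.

156

Short-form reliability: n = 52/72 = 0.7222; r_52 = n·r/(1+(n−1)r) ≈ 0.5004
Then solve for n' with r_old = 0.5004, r_target = 0.75: n' = 0.75(1 − 0.5004)/[0.5004(1 − 0.75)] = 2.9952
Total items = 2.9952 × 52 = 155.75, rounded up to 156.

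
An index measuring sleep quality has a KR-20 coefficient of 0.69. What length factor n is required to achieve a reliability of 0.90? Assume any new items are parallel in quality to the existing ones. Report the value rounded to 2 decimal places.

4.04

Spearman-Brown solved for the length factor n:
n = r_target (1 − r_old) / [ r_old (1 − r_target) ]
n = 0.90 × (1 − 0.69) / [ 0.69 × (1 − 0.90) ]
n = 0.2790 / 0.0690 ≈ 4.0435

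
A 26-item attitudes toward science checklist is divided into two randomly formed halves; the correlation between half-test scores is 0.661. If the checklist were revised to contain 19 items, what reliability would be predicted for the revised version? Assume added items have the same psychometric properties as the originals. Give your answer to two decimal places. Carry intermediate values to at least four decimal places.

Spearman-Brown correction (n = 2): r_full = 2·0.661/(1 + 0.661) = 0.7959
Then adjust to 19 items: n = 19/26 = 0.7308
r_new = n·r_full / (1 + (n − 1)·r_full) = 0.5816 / 0.7857 ≈ 0.7402

0.74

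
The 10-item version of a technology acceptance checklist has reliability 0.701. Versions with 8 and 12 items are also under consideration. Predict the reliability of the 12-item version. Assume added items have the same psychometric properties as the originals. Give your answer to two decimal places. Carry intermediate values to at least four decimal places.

0.74

Only the ratio of lengths matters: n = 12/10 = 1.2000
r_{12} = n·r / (1 + (n − 1)·r) = 0.8412 / 1.1402 ≈ 0.7378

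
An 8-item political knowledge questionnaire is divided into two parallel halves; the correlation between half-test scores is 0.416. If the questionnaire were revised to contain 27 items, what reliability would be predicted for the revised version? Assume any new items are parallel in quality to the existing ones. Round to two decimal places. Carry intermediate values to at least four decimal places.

0.83

Full-test reliability from the split-half r: r_full = 2(0.416)/(1 + 0.416) = 0.5876
Length factor from 8 to 27 items: n = 27/8 = 3.3750
r_new = n·r_full / (1 + (n − 1)·r_full) = 1.9831 / 2.3956 ≈ 0.8278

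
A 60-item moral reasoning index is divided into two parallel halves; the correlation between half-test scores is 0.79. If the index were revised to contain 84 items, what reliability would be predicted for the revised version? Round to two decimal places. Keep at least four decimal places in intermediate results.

Full-test reliability from the split-half r: r_full = 2(0.79)/(1 + 0.79) = 0.8827
Length factor from 60 to 84 items: n = 84/60 = 1.4000
r_new = n·r_full / (1 + (n − 1)·r_full) = 1.2358 / 1.3531 ≈ 0.9133

0.91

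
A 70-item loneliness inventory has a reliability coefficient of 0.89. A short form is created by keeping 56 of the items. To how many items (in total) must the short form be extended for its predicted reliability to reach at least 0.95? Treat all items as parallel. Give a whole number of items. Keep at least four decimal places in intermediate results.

Short-form reliability: n = 56/70 = 0.8000; r_56 = n·r/(1+(n−1)r) ≈ 0.8662
Length factor from the short form to reach 0.95: n' = 0.95(1 − 0.8662) / [0.8662(1 − 0.95)] ≈ 2.9349
Items = 2.9349 × 56 ≈ 164.35 → 165

165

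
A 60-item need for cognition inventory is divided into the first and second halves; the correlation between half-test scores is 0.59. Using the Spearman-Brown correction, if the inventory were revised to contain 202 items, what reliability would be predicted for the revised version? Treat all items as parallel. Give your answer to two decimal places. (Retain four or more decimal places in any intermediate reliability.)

0.91

Spearman-Brown correction (n = 2): r_full = 2·0.59/(1 + 0.59) = 0.7421
Then adjust to 202 items: n = 202/60 = 3.3667
r_new = n·r_full / (1 + (n − 1)·r_full) = 2.4984 / 2.7563 ≈ 0.9064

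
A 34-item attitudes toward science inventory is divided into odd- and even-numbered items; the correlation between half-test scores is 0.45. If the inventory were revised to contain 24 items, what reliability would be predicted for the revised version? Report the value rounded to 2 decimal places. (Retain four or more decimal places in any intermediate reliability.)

0.54

First correct the split-half correlation to full-test reliability: r_full = 2 × 0.45 / (1 + 0.45) ≈ 0.6207
Then adjust to 24 items: n = 24/34 = 0.7059
r_new = n·r_full / (1 + (n − 1)·r_full) = 0.4382 / 0.8175 ≈ 0.5360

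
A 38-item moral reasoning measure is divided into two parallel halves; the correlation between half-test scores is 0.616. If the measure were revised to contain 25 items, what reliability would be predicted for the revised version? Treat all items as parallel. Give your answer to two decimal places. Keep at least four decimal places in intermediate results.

0.68

First correct the split-half correlation to full-test reliability: r_full = 2 × 0.616 / (1 + 0.616) ≈ 0.7624
Then adjust to 25 items: n = 25/38 = 0.6579
r_new = n·r_full / (1 + (n − 1)·r_full) = 0.5016 / 0.7392 ≈ 0.6786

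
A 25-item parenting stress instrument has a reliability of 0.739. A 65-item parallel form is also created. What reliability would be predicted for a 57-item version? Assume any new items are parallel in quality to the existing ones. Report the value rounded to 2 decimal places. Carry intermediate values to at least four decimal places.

The 65-item form is not needed; work directly from the 25-item form with n = 57/25 = 2.2800.
r_{57} = n·r / (1 + (n − 1)·r) = 1.6849 / 1.9459 ≈ 0.8659

0.87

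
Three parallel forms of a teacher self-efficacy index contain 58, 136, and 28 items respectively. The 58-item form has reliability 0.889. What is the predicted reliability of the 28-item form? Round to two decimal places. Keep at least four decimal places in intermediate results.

0.79

The 136-item form is not needed; work directly from the 58-item form with n = 28/58 = 0.4828.
r_{28} = n·r / (1 + (n − 1)·r) = 0.4292 / 0.5402 ≈ 0.7945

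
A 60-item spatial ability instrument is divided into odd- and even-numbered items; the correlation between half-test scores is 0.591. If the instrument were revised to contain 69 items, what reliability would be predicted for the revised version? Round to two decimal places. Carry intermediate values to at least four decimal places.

0.77

First correct the split-half correlation to full-test reliability: r_full = 2 × 0.591 / (1 + 0.591) ≈ 0.7429
Length factor from 60 to 69 items: n = 69/60 = 1.1500
r_new = n·r_full / (1 + (n − 1)·r_full) = 0.8543 / 1.1114 ≈ 0.7687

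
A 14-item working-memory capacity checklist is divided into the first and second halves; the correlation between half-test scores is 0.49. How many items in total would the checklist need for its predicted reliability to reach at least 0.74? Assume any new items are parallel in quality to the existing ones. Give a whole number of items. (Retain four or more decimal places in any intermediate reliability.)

21

Corrected full-test reliability: r_full = 2 × 0.49 / (1 + 0.49) ≈ 0.6577
Solve Spearman-Brown for n: n = 0.74(1 − 0.6577) / [0.6577(1 − 0.74)] = 1.4813
Items = 1.4813 × 14 ≈ 20.74 → 21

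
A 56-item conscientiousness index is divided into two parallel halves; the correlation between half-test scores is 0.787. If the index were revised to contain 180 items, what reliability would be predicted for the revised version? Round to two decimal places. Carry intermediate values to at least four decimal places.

First correct the split-half correlation to full-test reliability: r_full = 2 × 0.787 / (1 + 0.787) ≈ 0.8808
Length factor from 56 to 180 items: n = 180/56 = 3.2143
r_new = n·r_full / (1 + (n − 1)·r_full) = 2.8312 / 2.9504 ≈ 0.9596

0.96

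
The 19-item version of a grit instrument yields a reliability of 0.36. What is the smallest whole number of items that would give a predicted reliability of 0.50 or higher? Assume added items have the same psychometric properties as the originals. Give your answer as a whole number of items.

n = 0.50(1 − 0.36) / [0.36(1 − 0.50)]
n = 0.3200 / 0.1800 ≈ 1.7778
Items needed = n × 19 = 1.7778 × 19 ≈ 33.78 → round up to 34

34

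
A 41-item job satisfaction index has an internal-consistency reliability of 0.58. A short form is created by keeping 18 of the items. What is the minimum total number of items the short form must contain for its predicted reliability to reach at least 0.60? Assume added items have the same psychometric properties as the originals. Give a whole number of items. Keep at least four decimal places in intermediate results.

45

Short-form reliability: n = 18/41 = 0.4390; r_18 = n·r/(1+(n−1)r) ≈ 0.3774
Length factor from the short form to reach 0.60: n' = 0.60(1 − 0.3774) / [0.3774(1 − 0.60)] ≈ 2.4746
Items = 2.4746 × 18 ≈ 44.54 → 45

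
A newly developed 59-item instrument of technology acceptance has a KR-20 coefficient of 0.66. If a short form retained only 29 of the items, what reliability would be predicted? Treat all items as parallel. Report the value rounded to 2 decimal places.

0.49

The new length is 29/59 = 0.4915 times the old.
Apply the Spearman-Brown prophecy formula, r' = nr / [1 + (n − 1)r]:
r_new = 0.4915·0.66 / [1 + (0.4915 − 1)·0.66]
     = 0.3244 / 0.6644 = 0.4883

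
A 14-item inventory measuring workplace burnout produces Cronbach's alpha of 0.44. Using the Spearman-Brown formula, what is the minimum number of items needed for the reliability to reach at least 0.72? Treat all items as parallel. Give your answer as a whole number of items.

46

Rearranging the Spearman-Brown formula for n,
n = r_target (1 − r_old) / [ r_old (1 − r_target) ]
n = 0.72(1 − 0.44) / [0.44(1 − 0.72)]
  = 0.4032 / 0.1232 = 3.2727
So the test needs 3.2727 × 14 ≈ 45.82 items; rounding up, 46.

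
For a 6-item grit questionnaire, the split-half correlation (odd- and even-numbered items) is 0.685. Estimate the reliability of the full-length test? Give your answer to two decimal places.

0.81

Apply the Spearman-Brown correction with n = 2:
r_full = 2r_hh / (1 + r_hh) = 2 × 0.685 / (1 + 0.685)
r_full = 1.3700 / 1.6850 ≈ 0.8131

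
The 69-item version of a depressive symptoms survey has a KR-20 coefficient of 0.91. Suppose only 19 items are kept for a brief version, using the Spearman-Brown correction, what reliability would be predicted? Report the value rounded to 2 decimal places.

n = 19/69 = 0.2754
By Spearman-Brown, r_new = n r / (1 + (n − 1) r).
r_new = (0.2754 × 0.91) / (1 + (0.2754 − 1) × 0.91)
r_new = 0.2506 / 0.3406 ≈ 0.7358

0.74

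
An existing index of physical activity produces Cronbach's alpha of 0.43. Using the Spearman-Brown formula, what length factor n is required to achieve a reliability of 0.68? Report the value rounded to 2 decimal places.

Invert Spearman-Brown to solve for n:
n = r_target (1 − r_old) / [ r_old (1 − r_target) ]
n = 0.68 × (1 − 0.43) / [ 0.43 × (1 − 0.68) ]
n = 0.3876 / 0.1376 ≈ 2.8169

2.82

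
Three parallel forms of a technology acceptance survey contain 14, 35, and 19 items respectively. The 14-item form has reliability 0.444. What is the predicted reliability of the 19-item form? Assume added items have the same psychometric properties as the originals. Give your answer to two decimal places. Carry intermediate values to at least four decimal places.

Only the ratio of lengths matters: n = 19/14 = 1.3571
r_{19} = n·r / (1 + (n − 1)·r) = 0.6026 / 1.1586 ≈ 0.5201

0.52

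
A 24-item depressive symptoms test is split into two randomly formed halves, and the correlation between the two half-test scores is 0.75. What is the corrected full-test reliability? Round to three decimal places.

0.857

The full test is twice the length of either half (n = 2).
r_full = 2(0.75) / (1 + 0.75)
       = 1.5000 / 1.7500 = 0.8571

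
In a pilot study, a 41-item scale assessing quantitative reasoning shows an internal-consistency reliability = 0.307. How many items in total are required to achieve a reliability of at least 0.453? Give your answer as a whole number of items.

77

n = 0.453 × (1 − 0.307) / [ 0.307 × (1 − 0.453) ]
n = 0.313929 / 0.167929 ≈ 1.8694
1.8694 × 41 = 76.65 → 77 items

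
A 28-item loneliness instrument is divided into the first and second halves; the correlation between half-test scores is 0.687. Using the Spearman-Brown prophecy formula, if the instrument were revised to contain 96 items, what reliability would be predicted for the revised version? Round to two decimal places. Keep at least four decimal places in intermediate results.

Full-test reliability from the split-half r: r_full = 2(0.687)/(1 + 0.687) = 0.8145
Then adjust to 96 items: n = 96/28 = 3.4286
r_new = n·r_full / (1 + (n − 1)·r_full) = 2.7926 / 2.9781 ≈ 0.9377

0.94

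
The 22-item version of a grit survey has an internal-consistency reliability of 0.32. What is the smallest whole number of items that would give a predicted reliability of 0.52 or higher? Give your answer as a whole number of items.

51

n = 0.52 × (1 − 0.32) / [ 0.32 × (1 − 0.52) ]
  = 0.3536 / 0.1536 = 2.3021
So the test needs 2.3021 × 22 ≈ 50.65 items; rounding up, 51.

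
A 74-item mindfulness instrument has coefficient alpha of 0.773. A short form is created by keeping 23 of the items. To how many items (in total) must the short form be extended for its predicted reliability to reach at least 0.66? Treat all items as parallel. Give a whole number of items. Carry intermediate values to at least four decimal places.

43

First, r for the 23-item form: n = 23/74 = 0.3108, so r_23 = 0.3108·0.773/(1 + (0.3108 − 1)·0.773) = 0.5142
Length factor from the short form to reach 0.66: n' = 0.66(1 − 0.5142) / [0.5142(1 − 0.66)] ≈ 1.8340
Items = 1.8340 × 23 ≈ 42.18 → 43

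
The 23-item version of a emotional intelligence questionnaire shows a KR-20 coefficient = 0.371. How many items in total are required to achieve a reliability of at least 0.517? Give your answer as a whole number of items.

Spearman-Brown solved for the length factor n:
n = r*(1 − r) / [ r (1 − r*) ]
n = 0.517(1 − 0.371) / [0.371(1 − 0.517)]
  = 0.325193 / 0.179193 = 1.8148
So the test needs 1.8148 × 23 ≈ 41.74 items; rounding up, 42.

42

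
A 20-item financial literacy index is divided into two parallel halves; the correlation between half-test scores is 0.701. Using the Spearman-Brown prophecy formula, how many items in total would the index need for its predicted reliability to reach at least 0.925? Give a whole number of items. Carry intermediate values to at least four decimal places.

53

Corrected full-test reliability: r_full = 2 × 0.701 / (1 + 0.701) ≈ 0.8242
n = r_tgt(1 − r_full) / [r_full(1 − r_tgt)] = 0.925 × 0.1758 / (0.8242 × 0.075) ≈ 2.6307
Required items = 2.6307 × 20 = 52.61, so 53 items.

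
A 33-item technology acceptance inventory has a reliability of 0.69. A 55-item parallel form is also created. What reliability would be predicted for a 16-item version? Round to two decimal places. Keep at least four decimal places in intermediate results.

0.52

The 55-item form is not needed; work directly from the 33-item form with n = 16/33 = 0.4848.
r_{16} = n·r / (1 + (n − 1)·r) = 0.3345 / 0.6445 ≈ 0.5190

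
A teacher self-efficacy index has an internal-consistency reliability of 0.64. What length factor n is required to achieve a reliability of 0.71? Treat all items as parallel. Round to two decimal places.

1.38

n = 0.71 × (1 − 0.64) / [ 0.64 × (1 − 0.71) ]
n = 0.2556 / 0.1856 ≈ 1.3772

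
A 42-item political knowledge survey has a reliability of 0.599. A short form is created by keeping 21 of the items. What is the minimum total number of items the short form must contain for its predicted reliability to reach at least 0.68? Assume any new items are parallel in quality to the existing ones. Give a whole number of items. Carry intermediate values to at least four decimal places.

First, r for the 21-item form: n = 21/42 = 0.5000, so r_21 = 0.5000·0.599/(1 + (0.5000 − 1)·0.599) = 0.4276
Length factor from the short form to reach 0.68: n' = 0.68(1 − 0.4276) / [0.4276(1 − 0.68)] ≈ 2.8446
Total items = 2.8446 × 21 = 59.74, rounded up to 60.

60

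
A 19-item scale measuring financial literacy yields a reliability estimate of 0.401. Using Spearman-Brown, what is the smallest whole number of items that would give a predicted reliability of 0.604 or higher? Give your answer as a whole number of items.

44

Rearranging the Spearman-Brown formula for n,
n = r*(1 − r) / [ r (1 − r*) ]
n = 0.604 × (1 − 0.401) / [ 0.401 × (1 − 0.604) ]
n = 0.361796 / 0.158796 ≈ 2.2784
So the test needs 2.2784 × 19 ≈ 43.29 items; rounding up, 44.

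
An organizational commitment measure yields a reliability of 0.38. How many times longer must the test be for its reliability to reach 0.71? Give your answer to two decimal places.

3.99

Spearman-Brown solved for the length factor n:
n = r_target (1 − r_old) / [ r_old (1 − r_target) ]
n = [0.71 × 0.62] / [0.38 × 0.29]
n = 0.4402 / 0.1102 ≈ 3.9946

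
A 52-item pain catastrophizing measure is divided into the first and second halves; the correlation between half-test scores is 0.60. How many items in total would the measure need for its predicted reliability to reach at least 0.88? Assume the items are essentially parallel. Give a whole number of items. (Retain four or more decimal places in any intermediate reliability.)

Corrected full-test reliability: r_full = 2 × 0.60 / (1 + 0.60) ≈ 0.7500
n = r_tgt(1 − r_full) / [r_full(1 − r_tgt)] = 0.88 × 0.2500 / (0.7500 × 0.12) ≈ 2.4444
Items = 2.4444 × 52 ≈ 127.11 → 128

128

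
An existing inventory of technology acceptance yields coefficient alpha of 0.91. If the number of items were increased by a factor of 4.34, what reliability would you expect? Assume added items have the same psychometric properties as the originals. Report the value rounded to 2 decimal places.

0.98

Spearman-Brown: r_new = n·r / (1 + (n − 1)·r)
r_new = (4.34 × 0.91) / (1 + (4.34 − 1) × 0.91)
     = 3.9494 / 4.0394 = 0.9777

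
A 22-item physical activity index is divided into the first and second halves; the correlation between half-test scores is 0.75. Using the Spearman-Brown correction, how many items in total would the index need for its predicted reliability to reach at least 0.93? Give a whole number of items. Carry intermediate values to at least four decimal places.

49

Corrected full-test reliability: r_full = 2 × 0.75 / (1 + 0.75) ≈ 0.8571
n = r_tgt(1 − r_full) / [r_full(1 − r_tgt)] = 0.93 × 0.1429 / (0.8571 × 0.07) ≈ 2.2151
Items = 2.2151 × 22 ≈ 48.73 → 49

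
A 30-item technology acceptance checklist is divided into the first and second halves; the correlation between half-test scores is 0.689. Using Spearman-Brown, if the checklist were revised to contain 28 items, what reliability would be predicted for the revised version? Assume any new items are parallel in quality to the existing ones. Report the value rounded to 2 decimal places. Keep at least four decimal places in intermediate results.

0.81

First correct the split-half correlation to full-test reliability: r_full = 2 × 0.689 / (1 + 0.689) ≈ 0.8159
Length factor from 30 to 28 items: n = 28/30 = 0.9333
r_new = n·r_full / (1 + (n − 1)·r_full) = 0.7615 / 0.9456 ≈ 0.8053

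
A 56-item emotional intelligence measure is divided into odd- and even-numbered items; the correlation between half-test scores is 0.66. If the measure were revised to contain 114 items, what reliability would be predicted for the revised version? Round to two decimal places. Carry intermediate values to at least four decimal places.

0.89

First correct the split-half correlation to full-test reliability: r_full = 2 × 0.66 / (1 + 0.66) ≈ 0.7952
Then adjust to 114 items: n = 114/56 = 2.0357
r_new = n·r_full / (1 + (n − 1)·r_full) = 1.6188 / 1.8236 ≈ 0.8877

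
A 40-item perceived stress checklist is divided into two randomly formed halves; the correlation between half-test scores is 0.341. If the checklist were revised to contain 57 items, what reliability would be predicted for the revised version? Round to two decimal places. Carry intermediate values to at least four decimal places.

0.60

Spearman-Brown correction (n = 2): r_full = 2·0.341/(1 + 0.341) = 0.5086
Length factor from 40 to 57 items: n = 57/40 = 1.4250
r_new = n·r_full / (1 + (n − 1)·r_full) = 0.7248 / 1.2162 ≈ 0.5960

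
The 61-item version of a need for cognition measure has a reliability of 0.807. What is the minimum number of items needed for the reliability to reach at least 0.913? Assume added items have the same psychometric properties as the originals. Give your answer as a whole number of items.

Rearranging the Spearman-Brown formula for n,
n = r_target (1 − r_old) / [ r_old (1 − r_target) ]
n = 0.913 × (1 − 0.807) / [ 0.807 × (1 − 0.913) ]
  = 0.176209 / 0.070209 = 2.5098
2.5098 × 61 = 153.10 → 154 items

154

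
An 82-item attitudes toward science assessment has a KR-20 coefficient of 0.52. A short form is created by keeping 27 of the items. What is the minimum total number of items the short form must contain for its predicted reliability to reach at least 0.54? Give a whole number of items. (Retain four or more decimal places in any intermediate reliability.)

89

Short-form reliability: n = 27/82 = 0.3293; r_27 = n·r/(1+(n−1)r) ≈ 0.2629
Length factor from the short form to reach 0.54: n' = 0.54(1 − 0.2629) / [0.2629(1 − 0.54)] ≈ 3.2913
Total items = 3.2913 × 27 = 88.87, rounded up to 89.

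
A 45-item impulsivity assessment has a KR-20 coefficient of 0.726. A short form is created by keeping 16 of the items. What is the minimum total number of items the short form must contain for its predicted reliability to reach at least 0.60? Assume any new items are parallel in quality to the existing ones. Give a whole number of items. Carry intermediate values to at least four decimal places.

26

First, r for the 16-item form: n = 16/45 = 0.3556, so r_16 = 0.3556·0.726/(1 + (0.3556 − 1)·0.726) = 0.4851
Then solve for n' with r_old = 0.4851, r_target = 0.60: n' = 0.60(1 − 0.4851)/[0.4851(1 − 0.60)] = 1.5921
Total items = 1.5921 × 16 = 25.47, rounded up to 26.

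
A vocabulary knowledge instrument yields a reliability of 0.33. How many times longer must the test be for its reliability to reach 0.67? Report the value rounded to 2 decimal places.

Spearman-Brown solved for the length factor n:
n = r*(1 − r) / [ r (1 − r*) ]
n = [0.67 × 0.67] / [0.33 × 0.33]
  = 0.4489 / 0.1089 = 4.1221

4.12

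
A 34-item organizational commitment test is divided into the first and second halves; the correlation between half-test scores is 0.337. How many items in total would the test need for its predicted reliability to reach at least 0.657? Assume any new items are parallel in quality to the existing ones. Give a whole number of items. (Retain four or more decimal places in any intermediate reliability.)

Corrected full-test reliability: r_full = 2 × 0.337 / (1 + 0.337) ≈ 0.5041
n = r_tgt(1 − r_full) / [r_full(1 − r_tgt)] = 0.657 × 0.4959 / (0.5041 × 0.343) ≈ 1.8843
Items = 1.8843 × 34 ≈ 64.07 → 65

65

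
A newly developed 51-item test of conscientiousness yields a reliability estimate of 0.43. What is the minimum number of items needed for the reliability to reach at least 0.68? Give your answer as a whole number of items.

Spearman-Brown solved for the length factor n:
n = r_target (1 − r_old) / [ r_old (1 − r_target) ]
n = 0.68(1 − 0.43) / [0.43(1 − 0.68)]
n = 0.3876 / 0.1376 ≈ 2.8169
2.8169 × 51 = 143.66 → 144 items

144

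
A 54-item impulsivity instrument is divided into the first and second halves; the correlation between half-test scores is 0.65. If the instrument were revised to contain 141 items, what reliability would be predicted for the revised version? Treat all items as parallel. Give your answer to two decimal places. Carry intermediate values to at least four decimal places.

Spearman-Brown correction (n = 2): r_full = 2·0.65/(1 + 0.65) = 0.7879
Length factor from 54 to 141 items: n = 141/54 = 2.6111
r_new = n·r_full / (1 + (n − 1)·r_full) = 2.0573 / 2.2694 ≈ 0.9065

0.91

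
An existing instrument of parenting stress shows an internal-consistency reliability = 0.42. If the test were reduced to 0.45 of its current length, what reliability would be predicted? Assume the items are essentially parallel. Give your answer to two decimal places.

Spearman-Brown: r_new = n·r / (1 + (n − 1)·r)
r_new = (0.45 × 0.42) / (1 + (0.45 − 1) × 0.42)
r_new = 0.1890 / 0.7690 ≈ 0.2458

0.25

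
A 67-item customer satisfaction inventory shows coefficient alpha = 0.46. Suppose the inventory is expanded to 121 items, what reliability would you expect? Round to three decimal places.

Length ratio n = 121/67 = 1.806
r_new = (1.806 × 0.46) / (1 + (1.806 − 1) × 0.46)
     = 0.8308 / 1.3708 = 0.6061

0.606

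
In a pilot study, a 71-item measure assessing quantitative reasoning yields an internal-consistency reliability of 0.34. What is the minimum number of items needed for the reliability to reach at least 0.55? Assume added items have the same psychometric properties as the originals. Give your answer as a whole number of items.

Spearman-Brown solved for the length factor n:
n = r_target (1 − r_old) / [ r_old (1 − r_target) ]
n = 0.55(1 − 0.34) / [0.34(1 − 0.55)]
  = 0.3630 / 0.1530 = 2.3725
2.3725 × 71 = 168.45 → 169 items

169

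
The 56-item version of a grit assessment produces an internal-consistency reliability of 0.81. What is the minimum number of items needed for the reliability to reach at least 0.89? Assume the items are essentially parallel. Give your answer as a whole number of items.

107

Rearranging the Spearman-Brown formula for n,
n = r*(1 − r) / [ r (1 − r*) ]
n = [0.89 × 0.19] / [0.81 × 0.11]
n = 0.1691 / 0.0891 ≈ 1.8979
1.8979 × 56 = 106.28 → 107 items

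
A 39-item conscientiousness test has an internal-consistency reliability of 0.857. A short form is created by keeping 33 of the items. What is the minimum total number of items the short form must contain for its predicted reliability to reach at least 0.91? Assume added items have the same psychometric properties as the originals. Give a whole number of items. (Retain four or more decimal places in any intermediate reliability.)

66

First, r for the 33-item form: n = 33/39 = 0.8462, so r_33 = 0.8462·0.857/(1 + (0.8462 − 1)·0.857) = 0.8353
Length factor from the short form to reach 0.91: n' = 0.91(1 − 0.8353) / [0.8353(1 − 0.91)] ≈ 1.9937
Total items = 1.9937 × 33 = 65.79, rounded up to 66.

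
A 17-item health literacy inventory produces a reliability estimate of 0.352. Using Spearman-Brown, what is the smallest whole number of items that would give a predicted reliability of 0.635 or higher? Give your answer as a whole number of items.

Invert Spearman-Brown to solve for n:
n = r_target (1 − r_old) / [ r_old (1 − r_target) ]
n = [0.635 × 0.648] / [0.352 × 0.365]
n = 0.411480 / 0.128480 ≈ 3.2027
Items needed = n × 17 = 3.2027 × 17 ≈ 54.45 → round up to 55

55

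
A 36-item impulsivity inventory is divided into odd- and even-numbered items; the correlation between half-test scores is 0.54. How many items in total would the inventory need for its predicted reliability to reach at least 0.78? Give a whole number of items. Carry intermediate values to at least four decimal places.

55

Corrected full-test reliability: r_full = 2 × 0.54 / (1 + 0.54) ≈ 0.7013
Solve Spearman-Brown for n: n = 0.78(1 − 0.7013) / [0.7013(1 − 0.78)] = 1.5101
Required items = 1.5101 × 36 = 54.36, so 55 items.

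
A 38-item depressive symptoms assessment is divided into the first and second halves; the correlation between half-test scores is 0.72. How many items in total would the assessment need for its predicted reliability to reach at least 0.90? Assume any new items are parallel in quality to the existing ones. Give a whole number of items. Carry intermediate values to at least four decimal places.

r_full = 2(0.72)/(1 + 0.72) = 0.8372
n = r_tgt(1 − r_full) / [r_full(1 − r_tgt)] = 0.90 × 0.1628 / (0.8372 × 0.10) ≈ 1.7501
Required items = 1.7501 × 38 = 66.50, so 67 items.

67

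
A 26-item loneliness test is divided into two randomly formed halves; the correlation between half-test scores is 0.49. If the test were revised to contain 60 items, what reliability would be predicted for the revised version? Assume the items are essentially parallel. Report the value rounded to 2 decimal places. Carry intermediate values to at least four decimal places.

0.82

Full-test reliability from the split-half r: r_full = 2(0.49)/(1 + 0.49) = 0.6577
Then adjust to 60 items: n = 60/26 = 2.3077
r_new = n·r_full / (1 + (n − 1)·r_full) = 1.5178 / 1.8601 ≈ 0.8160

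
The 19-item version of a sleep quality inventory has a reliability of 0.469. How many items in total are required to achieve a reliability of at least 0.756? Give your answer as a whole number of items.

67

n = 0.756(1 − 0.469) / [0.469(1 − 0.756)]
n = 0.401436 / 0.114436 ≈ 3.5080
Items needed = n × 19 = 3.5080 × 19 ≈ 66.65 → round up to 67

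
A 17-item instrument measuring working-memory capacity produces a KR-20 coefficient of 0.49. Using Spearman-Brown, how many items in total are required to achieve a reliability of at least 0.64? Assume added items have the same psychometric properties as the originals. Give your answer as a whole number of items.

32

Rearranging the Spearman-Brown formula for n,
n = r_target (1 − r_old) / [ r_old (1 − r_target) ]
n = [0.64 × 0.51] / [0.49 × 0.36]
  = 0.3264 / 0.1764 = 1.8503
Items needed = n × 17 = 1.8503 × 17 ≈ 31.46 → round up to 32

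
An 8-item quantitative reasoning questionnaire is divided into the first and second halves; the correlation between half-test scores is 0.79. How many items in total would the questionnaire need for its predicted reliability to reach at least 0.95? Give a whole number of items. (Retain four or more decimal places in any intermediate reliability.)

21

r_full = 2(0.79)/(1 + 0.79) = 0.8827
Solve Spearman-Brown for n: n = 0.95(1 − 0.8827) / [0.8827(1 − 0.95)] = 2.5249
Items = 2.5249 × 8 ≈ 20.20 → 21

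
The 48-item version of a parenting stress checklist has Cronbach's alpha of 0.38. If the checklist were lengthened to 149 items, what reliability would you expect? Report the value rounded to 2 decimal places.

n = 149/48 = 3.1042
Apply the Spearman-Brown prophecy formula, r' = nr / [1 + (n − 1)r]:
r_new = (3.1042 × 0.38) / (1 + (3.1042 − 1) × 0.38)
     = 1.1796 / 1.7996 = 0.6555

0.66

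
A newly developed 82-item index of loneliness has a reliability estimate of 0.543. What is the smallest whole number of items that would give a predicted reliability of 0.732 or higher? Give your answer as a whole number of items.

189

Spearman-Brown solved for the length factor n:
n = r_target (1 − r_old) / [ r_old (1 − r_target) ]
n = [0.732 × 0.457] / [0.543 × 0.268]
n = 0.334524 / 0.145524 ≈ 2.2988
So the test needs 2.2988 × 82 ≈ 188.50 items; rounding up, 189.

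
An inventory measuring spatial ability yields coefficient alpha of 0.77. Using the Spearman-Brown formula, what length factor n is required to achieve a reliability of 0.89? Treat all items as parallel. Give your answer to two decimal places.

2.42

Invert Spearman-Brown to solve for n:
n = r*(1 − r) / [ r (1 − r*) ]
n = 0.89 × (1 − 0.77) / [ 0.77 × (1 − 0.89) ]
n = 0.2047 / 0.0847 ≈ 2.4168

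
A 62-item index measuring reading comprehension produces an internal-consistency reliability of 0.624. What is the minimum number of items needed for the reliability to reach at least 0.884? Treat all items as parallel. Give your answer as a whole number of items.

Invert Spearman-Brown to solve for n:
n = r_target (1 − r_old) / [ r_old (1 − r_target) ]
n = 0.884(1 − 0.624) / [0.624(1 − 0.884)]
n = 0.332384 / 0.072384 ≈ 4.5920
Items needed = n × 62 = 4.5920 × 62 ≈ 284.70 → round up to 285

285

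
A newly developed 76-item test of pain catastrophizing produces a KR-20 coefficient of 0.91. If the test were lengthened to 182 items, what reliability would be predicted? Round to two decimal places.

The new length is 182/76 = 2.3947 times the old.
r_new = 2.3947·0.91 / [1 + (2.3947 − 1)·0.91]
     = 2.1792 / 2.2692 = 0.9603

0.96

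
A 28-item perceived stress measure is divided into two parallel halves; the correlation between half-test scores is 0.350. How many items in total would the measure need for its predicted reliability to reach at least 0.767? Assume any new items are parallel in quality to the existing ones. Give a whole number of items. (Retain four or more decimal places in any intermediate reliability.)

r_full = 2(0.350)/(1 + 0.350) = 0.5185
Solve Spearman-Brown for n: n = 0.767(1 − 0.5185) / [0.5185(1 − 0.767)] = 3.0569
Items = 3.0569 × 28 ≈ 85.59 → 86

86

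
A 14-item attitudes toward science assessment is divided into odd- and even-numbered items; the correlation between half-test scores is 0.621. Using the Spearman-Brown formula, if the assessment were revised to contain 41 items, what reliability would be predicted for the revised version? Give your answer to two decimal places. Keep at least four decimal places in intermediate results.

Spearman-Brown correction (n = 2): r_full = 2·0.621/(1 + 0.621) = 0.7662
Length factor from 14 to 41 items: n = 41/14 = 2.9286
r_new = n·r_full / (1 + (n − 1)·r_full) = 2.2439 / 2.4777 ≈ 0.9056

0.91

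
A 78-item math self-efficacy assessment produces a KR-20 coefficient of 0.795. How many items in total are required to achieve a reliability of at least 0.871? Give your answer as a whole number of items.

136

n = 0.871(1 − 0.795) / [0.795(1 − 0.871)]
n = 0.178555 / 0.102555 ≈ 1.7411
Items needed = n × 78 = 1.7411 × 78 ≈ 135.81 → round up to 136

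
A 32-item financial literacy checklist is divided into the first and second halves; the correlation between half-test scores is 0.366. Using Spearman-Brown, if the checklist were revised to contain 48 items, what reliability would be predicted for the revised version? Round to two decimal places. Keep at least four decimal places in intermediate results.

First correct the split-half correlation to full-test reliability: r_full = 2 × 0.366 / (1 + 0.366) ≈ 0.5359
Length factor from 32 to 48 items: n = 48/32 = 1.5000
r_new = n·r_full / (1 + (n − 1)·r_full) = 0.8039 / 1.2679 ≈ 0.6340

0.63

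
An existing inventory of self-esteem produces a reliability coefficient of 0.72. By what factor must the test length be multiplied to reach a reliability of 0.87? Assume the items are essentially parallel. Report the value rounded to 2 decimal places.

2.60

Invert Spearman-Brown to solve for n:
n = r_target (1 − r_old) / [ r_old (1 − r_target) ]
n = [0.87 × 0.28] / [0.72 × 0.13]
  = 0.2436 / 0.0936 = 2.6026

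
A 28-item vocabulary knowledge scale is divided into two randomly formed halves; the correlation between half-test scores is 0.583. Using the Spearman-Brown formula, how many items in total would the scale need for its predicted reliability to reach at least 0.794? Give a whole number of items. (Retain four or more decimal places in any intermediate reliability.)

39

Corrected full-test reliability: r_full = 2 × 0.583 / (1 + 0.583) ≈ 0.7366
n = r_tgt(1 − r_full) / [r_full(1 − r_tgt)] = 0.794 × 0.2634 / (0.7366 × 0.206) ≈ 1.3783
Required items = 1.3783 × 28 = 38.59, so 39 items.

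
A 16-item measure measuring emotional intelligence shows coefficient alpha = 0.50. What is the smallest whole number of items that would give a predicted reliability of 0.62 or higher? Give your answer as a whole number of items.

Rearranging the Spearman-Brown formula for n,
n = r_target (1 − r_old) / [ r_old (1 − r_target) ]
n = 0.62(1 − 0.50) / [0.50(1 − 0.62)]
  = 0.3100 / 0.1900 = 1.6316
1.6316 × 16 = 26.11 → 27 items

27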